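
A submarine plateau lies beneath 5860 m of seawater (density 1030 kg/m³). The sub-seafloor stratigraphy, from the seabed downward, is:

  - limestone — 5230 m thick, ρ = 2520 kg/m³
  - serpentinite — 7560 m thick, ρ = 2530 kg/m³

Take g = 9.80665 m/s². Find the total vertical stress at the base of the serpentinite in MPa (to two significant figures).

380 MPa

seawater: 1030 kg/m³ × 9.80665 m/s² × 5860 m = 5.919×10^7 Pa = 59.19 MPa
limestone: 2520 kg/m³ × 9.80665 m/s² × 5230 m = 1.292×10^8 Pa = 129.2 MPa
serpentinite: 2530 kg/m³ × 9.80665 m/s² × 7560 m = 1.876×10^8 Pa = 187.6 MPa
Total = 59.19 + 129.2 + 187.6 = 376.01 MPa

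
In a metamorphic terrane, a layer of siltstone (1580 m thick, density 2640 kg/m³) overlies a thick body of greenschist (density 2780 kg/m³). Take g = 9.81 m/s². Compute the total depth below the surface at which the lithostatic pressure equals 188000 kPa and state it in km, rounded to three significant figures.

Pressure at base of upper layers: 2640×9.81×1580 = 4.092×10^7 Pa = 40919 kPa
Remaining pressure to be supplied by greenschist: 1.880×10^8 − 4.092×10^7 = 1.471×10^8 Pa
Additional depth in greenschist = 1.471×10^8 Pa / (2780 kg/m³ × 9.81 m/s²) = 5393.1 m
Total depth = 1580 m + 5393.1 m = 6973.1 m
= 6.9731 km

6.97 km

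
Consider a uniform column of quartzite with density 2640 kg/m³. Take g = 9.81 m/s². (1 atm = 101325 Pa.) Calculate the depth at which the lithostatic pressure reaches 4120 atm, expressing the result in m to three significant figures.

h = P/(ρg) = 4120 atm / (2640 kg/m³ × 9.81 m/s²) = 4.175×10^8 Pa / 25898 Pa/m = 16119 m

16100 m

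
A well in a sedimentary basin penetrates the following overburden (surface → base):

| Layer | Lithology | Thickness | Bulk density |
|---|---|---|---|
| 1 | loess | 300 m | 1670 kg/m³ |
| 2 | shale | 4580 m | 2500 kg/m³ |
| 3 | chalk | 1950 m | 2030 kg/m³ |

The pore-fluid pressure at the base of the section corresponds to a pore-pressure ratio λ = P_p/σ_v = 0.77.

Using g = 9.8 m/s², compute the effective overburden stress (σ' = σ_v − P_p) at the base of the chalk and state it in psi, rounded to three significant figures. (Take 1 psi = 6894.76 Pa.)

5200 psi

Overburden (lithostatic) stress σ_v:
loess: 1670 kg/m³ × 9.8 m/s² × 300 m = 4.910×10^6 Pa = 4.910 MPa
shale: 2500 kg/m³ × 9.8 m/s² × 4580 m = 1.122×10^8 Pa = 112.2 MPa
chalk: 2030 kg/m³ × 9.8 m/s² × 1950 m = 3.879×10^7 Pa = 38.79 MPa
Total = 4.910 + 112.2 + 38.79 = 155.91 MPa
Pore pressure P_p = λ·σ_v = 0.77 × 155.9 MPa = 120.1 MPa
Effective stress σ' = σ_v − P_p = 155.9 − 120.1 = 35.860 MPa = 5201.1 psi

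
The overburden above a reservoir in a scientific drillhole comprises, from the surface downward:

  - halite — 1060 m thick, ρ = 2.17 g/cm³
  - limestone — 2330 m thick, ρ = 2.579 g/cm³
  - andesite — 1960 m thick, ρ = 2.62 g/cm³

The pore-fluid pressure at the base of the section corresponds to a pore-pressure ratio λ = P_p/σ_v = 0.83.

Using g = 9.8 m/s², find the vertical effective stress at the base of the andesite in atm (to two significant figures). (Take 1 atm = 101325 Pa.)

220 atm

Overburden (lithostatic) stress σ_v:
halite: 2170 kg/m³ × 9.8 m/s² × 1060 m = 2.254×10^7 Pa = 22.54 MPa
limestone: 2579 kg/m³ × 9.8 m/s² × 2330 m = 5.889×10^7 Pa = 58.89 MPa
andesite: 2620 kg/m³ × 9.8 m/s² × 1960 m = 5.032×10^7 Pa = 50.32 MPa
Total = 22.54 + 58.89 + 50.32 = 131.76 MPa
Pore pressure P_p = λ·σ_v = 0.83 × 131.8 MPa = 109.4 MPa
Effective stress σ' = σ_v − P_p = 131.8 − 109.4 = 22.398 MPa = 221.06 atm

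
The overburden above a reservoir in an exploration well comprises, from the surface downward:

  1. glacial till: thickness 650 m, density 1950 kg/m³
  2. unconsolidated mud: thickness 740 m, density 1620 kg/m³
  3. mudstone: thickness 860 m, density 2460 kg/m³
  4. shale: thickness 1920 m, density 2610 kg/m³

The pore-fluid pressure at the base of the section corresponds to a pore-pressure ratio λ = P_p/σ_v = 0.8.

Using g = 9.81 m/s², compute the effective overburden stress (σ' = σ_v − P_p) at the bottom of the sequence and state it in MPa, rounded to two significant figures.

Overburden (lithostatic) stress σ_v:
glacial till: 1950 kg/m³ × 9.81 m/s² × 650 m = 1.243×10^7 Pa = 12.43 MPa
unconsolidated mud: 1620 kg/m³ × 9.81 m/s² × 740 m = 1.176×10^7 Pa = 11.76 MPa
mudstone: 2460 kg/m³ × 9.81 m/s² × 860 m = 2.075×10^7 Pa = 20.75 MPa
shale: 2610 kg/m³ × 9.81 m/s² × 1920 m = 4.916×10^7 Pa = 49.16 MPa
Total = 12.43 + 11.76 + 20.75 + 49.16 = 94.108 MPa
Pore pressure P_p = λ·σ_v = 0.8 × 94.11 MPa = 75.29 MPa
Effective stress σ' = σ_v − P_p = 94.11 − 75.29 = 18.822 MPa

19 MPa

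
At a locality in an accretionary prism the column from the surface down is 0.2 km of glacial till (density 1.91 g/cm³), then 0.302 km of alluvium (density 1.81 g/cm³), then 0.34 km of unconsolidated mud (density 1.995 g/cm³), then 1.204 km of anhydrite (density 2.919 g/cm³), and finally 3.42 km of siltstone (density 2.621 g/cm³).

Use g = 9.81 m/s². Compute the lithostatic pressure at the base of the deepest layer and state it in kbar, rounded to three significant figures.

1.38 kbar

glacial till: 1910 kg/m³ × 9.81 m/s² × 200 m = 3.747×10^6 Pa = 0.03747 kbar
alluvium: 1810 kg/m³ × 9.81 m/s² × 302 m = 5.362×10^6 Pa = 0.05362 kbar
unconsolidated mud: 1995 kg/m³ × 9.81 m/s² × 340 m = 6.654×10^6 Pa = 0.06654 kbar
anhydrite: 2919 kg/m³ × 9.81 m/s² × 1204 m = 3.448×10^7 Pa = 0.3448 kbar
siltstone: 2621 kg/m³ × 9.81 m/s² × 3420 m = 8.794×10^7 Pa = 0.8794 kbar
Total = 0.03747 + 0.05362 + 0.06654 + 0.3448 + 0.8794 = 1.3818 kbar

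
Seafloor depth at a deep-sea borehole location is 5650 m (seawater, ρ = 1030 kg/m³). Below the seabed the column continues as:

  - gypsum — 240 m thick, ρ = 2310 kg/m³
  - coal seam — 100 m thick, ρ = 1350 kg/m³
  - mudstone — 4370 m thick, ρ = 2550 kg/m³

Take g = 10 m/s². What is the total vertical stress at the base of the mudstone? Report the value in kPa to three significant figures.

seawater: 1030 kg/m³ × 10 m/s² × 5650 m = 5.819×10^7 Pa = 58195 kPa
gypsum: 2310 kg/m³ × 10 m/s² × 240 m = 5.544×10^6 Pa = 5544 kPa
coal seam: 1350 kg/m³ × 10 m/s² × 100 m = 1.350×10^6 Pa = 1350 kPa
mudstone: 2550 kg/m³ × 10 m/s² × 4370 m = 1.114×10^8 Pa = 1.114×10^5 kPa
Total = 58195 + 5544 + 1350 + 1.114×10^5 = 1.7652×10^5 kPa

177000 kPa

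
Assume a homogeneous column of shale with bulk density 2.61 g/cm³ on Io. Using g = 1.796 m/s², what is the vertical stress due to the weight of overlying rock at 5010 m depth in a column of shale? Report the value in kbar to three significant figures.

shale: 2610 kg/m³ × 1.796 m/s² × 5010 m = 2.348×10^7 Pa = 0.2348 kbar

0.235 kbar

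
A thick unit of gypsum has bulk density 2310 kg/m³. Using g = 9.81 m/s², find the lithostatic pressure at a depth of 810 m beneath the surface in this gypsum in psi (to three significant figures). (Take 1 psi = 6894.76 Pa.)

gypsum: 2310 kg/m³ × 9.81 m/s² × 810 m = 1.836×10^7 Pa = 2662 psi

2660 psi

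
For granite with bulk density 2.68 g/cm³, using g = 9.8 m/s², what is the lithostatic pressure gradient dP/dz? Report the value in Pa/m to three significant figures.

dP/dz = ρg = 2680 kg/m³ × 9.8 m/s² = 26264 Pa/m

26300 Pa/m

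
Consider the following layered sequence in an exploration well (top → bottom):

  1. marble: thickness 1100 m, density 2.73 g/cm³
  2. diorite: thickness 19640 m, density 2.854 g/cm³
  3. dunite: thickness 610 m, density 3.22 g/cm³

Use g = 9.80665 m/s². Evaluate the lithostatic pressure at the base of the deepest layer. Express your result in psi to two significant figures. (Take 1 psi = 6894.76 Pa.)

marble: 2730 kg/m³ × 9.80665 m/s² × 1100 m = 2.945×10^7 Pa = 4271 psi
diorite: 2854 kg/m³ × 9.80665 m/s² × 19640 m = 5.497×10^8 Pa = 79725 psi
dunite: 3220 kg/m³ × 9.80665 m/s² × 610 m = 1.926×10^7 Pa = 2794 psi
Total = 4271 + 79725 + 2794 = 86791 psi

87000 psi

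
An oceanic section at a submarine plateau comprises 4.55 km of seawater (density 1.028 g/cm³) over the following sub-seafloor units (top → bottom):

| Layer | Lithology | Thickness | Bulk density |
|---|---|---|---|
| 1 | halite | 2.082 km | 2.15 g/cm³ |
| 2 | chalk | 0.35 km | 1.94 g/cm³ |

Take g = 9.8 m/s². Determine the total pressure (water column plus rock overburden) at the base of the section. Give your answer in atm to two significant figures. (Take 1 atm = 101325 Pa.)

950 atm

seawater: 1028 kg/m³ × 9.8 m/s² × 4550 m = 4.584×10^7 Pa = 452.4 atm
halite: 2150 kg/m³ × 9.8 m/s² × 2082 m = 4.387×10^7 Pa = 432.9 atm
chalk: 1940 kg/m³ × 9.8 m/s² × 350 m = 6.654×10^6 Pa = 65.67 atm
Total = 452.4 + 432.9 + 65.67 = 951.00 atm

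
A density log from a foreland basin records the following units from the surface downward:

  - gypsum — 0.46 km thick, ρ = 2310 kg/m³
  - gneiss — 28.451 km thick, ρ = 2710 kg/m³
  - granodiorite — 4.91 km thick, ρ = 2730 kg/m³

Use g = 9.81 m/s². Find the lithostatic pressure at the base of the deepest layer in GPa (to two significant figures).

0.90 GPa

gypsum: 2310 kg/m³ × 9.81 m/s² × 460 m = 1.042×10^7 Pa = 0.01042 GPa
gneiss: 2710 kg/m³ × 9.81 m/s² × 28451 m = 7.564×10^8 Pa = 0.7564 GPa
granodiorite: 2730 kg/m³ × 9.81 m/s² × 4910 m = 1.315×10^8 Pa = 0.1315 GPa
Total = 0.01042 + 0.7564 + 0.1315 = 0.89829 GPa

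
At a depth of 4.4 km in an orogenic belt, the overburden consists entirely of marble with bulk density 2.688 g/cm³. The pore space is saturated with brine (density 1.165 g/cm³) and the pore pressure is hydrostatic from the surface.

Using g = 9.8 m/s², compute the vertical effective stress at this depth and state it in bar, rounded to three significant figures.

Overburden (lithostatic) stress σ_v:
marble: 2688 kg/m³ × 9.8 m/s² × 4400 m = 1.159×10^8 Pa = 115.9 MPa
Pore pressure P_p = 1165 kg/m³ × 9.8 m/s² × 4400 m = 5.023×10^7 Pa = 50.23 MPa
Effective stress σ' = σ_v − P_p = 115.9 − 50.23 = 65.672 MPa = 656.72 bar

657 bar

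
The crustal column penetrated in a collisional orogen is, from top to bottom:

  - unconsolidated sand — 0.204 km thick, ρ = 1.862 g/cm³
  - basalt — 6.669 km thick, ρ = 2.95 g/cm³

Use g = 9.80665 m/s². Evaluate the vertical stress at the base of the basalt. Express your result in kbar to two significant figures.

unconsolidated sand: 1862 kg/m³ × 9.80665 m/s² × 204 m = 3.725×10^6 Pa = 0.03725 kbar
basalt: 2950 kg/m³ × 9.80665 m/s² × 6669 m = 1.929×10^8 Pa = 1.929 kbar
Total = 0.03725 + 1.929 = 1.9666 kbar

2.0 kbar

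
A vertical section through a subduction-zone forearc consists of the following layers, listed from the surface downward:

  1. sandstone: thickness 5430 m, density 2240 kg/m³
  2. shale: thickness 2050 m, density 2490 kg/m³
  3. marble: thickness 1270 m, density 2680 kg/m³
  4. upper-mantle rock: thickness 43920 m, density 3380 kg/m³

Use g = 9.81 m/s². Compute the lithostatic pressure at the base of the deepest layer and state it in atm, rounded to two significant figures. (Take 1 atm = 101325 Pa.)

16000 atm

sandstone: 2240 kg/m³ × 9.81 m/s² × 5430 m = 1.193×10^8 Pa = 1178 atm
shale: 2490 kg/m³ × 9.81 m/s² × 2050 m = 5.008×10^7 Pa = 494.2 atm
marble: 2680 kg/m³ × 9.81 m/s² × 1270 m = 3.339×10^7 Pa = 329.5 atm
upper-mantle rock: 3380 kg/m³ × 9.81 m/s² × 43920 m = 1.456×10^9 Pa = 14372 atm
Total = 1178 + 494.2 + 329.5 + 14372 = 16374 atm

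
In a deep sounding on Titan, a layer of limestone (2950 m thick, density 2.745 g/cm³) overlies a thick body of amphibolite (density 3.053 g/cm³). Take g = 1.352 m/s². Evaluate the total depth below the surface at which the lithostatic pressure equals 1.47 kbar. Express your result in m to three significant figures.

35900 m

Pressure at base of upper layers: 2745×1.352×2950 = 1.095×10^7 Pa = 0.1095 kbar
Remaining pressure to be supplied by amphibolite: 1.470×10^8 − 1.095×10^7 = 1.361×10^8 Pa
Additional depth in amphibolite = 1.361×10^8 Pa / (3053 kg/m³ × 1.352 m/s²) = 32961 m
Total depth = 2950 m + 32961 m = 35911 m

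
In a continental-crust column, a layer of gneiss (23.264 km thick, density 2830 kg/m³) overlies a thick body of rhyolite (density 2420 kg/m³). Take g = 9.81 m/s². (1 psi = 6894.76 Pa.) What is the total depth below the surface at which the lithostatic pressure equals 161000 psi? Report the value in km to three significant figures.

Pressure at base of upper layers: 2830×9.81×23264 = 6.459×10^8 Pa = 93674 psi
Remaining pressure to be supplied by rhyolite: 1.110×10^9 − 6.459×10^8 = 4.642×10^8 Pa
Additional depth in rhyolite = 4.642×10^8 Pa / (2420 kg/m³ × 9.81 m/s²) = 19553 m
Total depth = 23264 m + 19553 m = 42817 m
= 42.817 km

42.8 km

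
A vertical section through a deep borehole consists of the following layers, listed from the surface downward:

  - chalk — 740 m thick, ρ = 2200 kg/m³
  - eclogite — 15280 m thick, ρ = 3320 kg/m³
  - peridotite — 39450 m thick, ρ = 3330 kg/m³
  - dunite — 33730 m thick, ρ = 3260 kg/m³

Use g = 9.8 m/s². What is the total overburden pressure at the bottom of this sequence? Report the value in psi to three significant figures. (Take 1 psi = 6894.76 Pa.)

417000 psi

chalk: 2200 kg/m³ × 9.8 m/s² × 740 m = 1.595×10^7 Pa = 2314 psi
eclogite: 3320 kg/m³ × 9.8 m/s² × 15280 m = 4.972×10^8 Pa = 72106 psi
peridotite: 3330 kg/m³ × 9.8 m/s² × 39450 m = 1.287×10^9 Pa = 1.867×10^5 psi
dunite: 3260 kg/m³ × 9.8 m/s² × 33730 m = 1.078×10^9 Pa = 1.563×10^5 psi
Total = 2314 + 72106 + 1.867×10^5 + 1.563×10^5 = 4.1744×10^5 psi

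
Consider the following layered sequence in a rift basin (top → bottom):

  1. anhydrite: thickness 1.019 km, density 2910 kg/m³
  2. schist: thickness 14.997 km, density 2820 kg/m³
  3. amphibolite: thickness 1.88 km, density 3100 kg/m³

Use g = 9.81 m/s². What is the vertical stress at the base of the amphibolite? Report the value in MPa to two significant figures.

500 MPa

anhydrite: 2910 kg/m³ × 9.81 m/s² × 1019 m = 2.909×10^7 Pa = 29.09 MPa
schist: 2820 kg/m³ × 9.81 m/s² × 14997 m = 4.149×10^8 Pa = 414.9 MPa
amphibolite: 3100 kg/m³ × 9.81 m/s² × 1880 m = 5.717×10^7 Pa = 57.17 MPa
Total = 29.09 + 414.9 + 57.17 = 501.14 MPa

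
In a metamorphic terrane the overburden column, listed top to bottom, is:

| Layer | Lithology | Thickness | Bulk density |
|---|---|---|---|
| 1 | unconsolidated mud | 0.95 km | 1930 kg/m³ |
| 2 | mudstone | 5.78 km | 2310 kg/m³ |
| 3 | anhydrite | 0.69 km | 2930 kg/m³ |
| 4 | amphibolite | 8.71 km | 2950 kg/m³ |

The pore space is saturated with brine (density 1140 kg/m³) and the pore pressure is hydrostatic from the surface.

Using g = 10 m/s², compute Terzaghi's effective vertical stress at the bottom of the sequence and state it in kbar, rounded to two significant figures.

Overburden (lithostatic) stress σ_v:
unconsolidated mud: 1930 kg/m³ × 10 m/s² × 950 m = 1.833×10^7 Pa = 18.34 MPa
mudstone: 2310 kg/m³ × 10 m/s² × 5780 m = 1.335×10^8 Pa = 133.5 MPa
anhydrite: 2930 kg/m³ × 10 m/s² × 690 m = 2.022×10^7 Pa = 20.22 MPa
amphibolite: 2950 kg/m³ × 10 m/s² × 8710 m = 2.569×10^8 Pa = 256.9 MPa
Total = 18.34 + 133.5 + 20.22 + 256.9 = 429.01 MPa
Pore pressure P_p = 1140 kg/m³ × 10 m/s² × 16130 m = 1.839×10^8 Pa = 183.9 MPa
Effective stress σ' = σ_v − P_p = 429.0 − 183.9 = 245.13 MPa = 2.4513 kbar

2.5 kbar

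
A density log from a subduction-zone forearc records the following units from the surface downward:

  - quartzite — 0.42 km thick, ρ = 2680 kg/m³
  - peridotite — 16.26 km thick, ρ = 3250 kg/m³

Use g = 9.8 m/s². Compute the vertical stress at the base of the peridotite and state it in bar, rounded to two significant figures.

5300 bar

quartzite: 2680 kg/m³ × 9.8 m/s² × 420 m = 1.103×10^7 Pa = 110.3 bar
peridotite: 3250 kg/m³ × 9.8 m/s² × 16260 m = 5.179×10^8 Pa = 5179 bar
Total = 110.3 + 5179 = 5289.1 bar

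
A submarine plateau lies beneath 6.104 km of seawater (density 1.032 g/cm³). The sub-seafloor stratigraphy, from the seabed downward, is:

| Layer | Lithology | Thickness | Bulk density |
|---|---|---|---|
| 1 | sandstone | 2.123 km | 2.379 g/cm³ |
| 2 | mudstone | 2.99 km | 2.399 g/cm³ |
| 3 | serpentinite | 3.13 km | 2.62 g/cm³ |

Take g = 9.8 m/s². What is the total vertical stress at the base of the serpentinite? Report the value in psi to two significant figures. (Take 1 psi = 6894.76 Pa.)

seawater: 1032 kg/m³ × 9.8 m/s² × 6104 m = 6.173×10^7 Pa = 8954 psi
sandstone: 2379 kg/m³ × 9.8 m/s² × 2123 m = 4.950×10^7 Pa = 7179 psi
mudstone: 2399 kg/m³ × 9.8 m/s² × 2990 m = 7.030×10^7 Pa = 10196 psi
serpentinite: 2620 kg/m³ × 9.8 m/s² × 3130 m = 8.037×10^7 Pa = 11656 psi
Total = 8954 + 7179 + 10196 + 11656 = 37984 psi

38000 psi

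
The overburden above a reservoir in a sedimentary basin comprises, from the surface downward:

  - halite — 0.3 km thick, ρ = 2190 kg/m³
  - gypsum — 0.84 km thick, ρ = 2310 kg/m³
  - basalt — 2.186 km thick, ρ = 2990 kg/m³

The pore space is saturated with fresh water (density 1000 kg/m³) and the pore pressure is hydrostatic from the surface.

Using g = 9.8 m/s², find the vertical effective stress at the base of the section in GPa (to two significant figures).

Overburden (lithostatic) stress σ_v:
halite: 2190 kg/m³ × 9.8 m/s² × 300 m = 6.439×10^6 Pa = 6.439 MPa
gypsum: 2310 kg/m³ × 9.8 m/s² × 840 m = 1.902×10^7 Pa = 19.02 MPa
basalt: 2990 kg/m³ × 9.8 m/s² × 2186 m = 6.405×10^7 Pa = 64.05 MPa
Total = 6.439 + 19.02 + 64.05 = 89.509 MPa
Pore pressure P_p = 1000 kg/m³ × 9.8 m/s² × 3326 m = 3.259×10^7 Pa = 32.59 MPa
Effective stress σ' = σ_v − P_p = 89.51 − 32.59 = 56.914 MPa = 0.056914 GPa

0.057 GPa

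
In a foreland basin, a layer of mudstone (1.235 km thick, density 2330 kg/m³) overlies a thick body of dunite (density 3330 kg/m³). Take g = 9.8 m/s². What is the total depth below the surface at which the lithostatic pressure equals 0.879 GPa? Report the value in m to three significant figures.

27300 m

Pressure at base of upper layers: 2330×9.8×1235 = 2.820×10^7 Pa = 0.02820 GPa
Remaining pressure to be supplied by dunite: 8.790×10^8 − 2.820×10^7 = 8.508×10^8 Pa
Additional depth in dunite = 8.508×10^8 Pa / (3330 kg/m³ × 9.8 m/s²) = 26071 m
Total depth = 1235 m + 26071 m = 27306 m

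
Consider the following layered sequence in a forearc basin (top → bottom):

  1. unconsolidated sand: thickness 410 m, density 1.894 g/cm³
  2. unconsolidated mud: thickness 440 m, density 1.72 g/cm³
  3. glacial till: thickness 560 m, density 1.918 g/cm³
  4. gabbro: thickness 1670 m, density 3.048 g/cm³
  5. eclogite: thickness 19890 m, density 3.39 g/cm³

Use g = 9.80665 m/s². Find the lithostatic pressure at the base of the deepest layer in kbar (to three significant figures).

unconsolidated sand: 1894 kg/m³ × 9.80665 m/s² × 410 m = 7.615×10^6 Pa = 0.07615 kbar
unconsolidated mud: 1720 kg/m³ × 9.80665 m/s² × 440 m = 7.422×10^6 Pa = 0.07422 kbar
glacial till: 1918 kg/m³ × 9.80665 m/s² × 560 m = 1.053×10^7 Pa = 0.1053 kbar
gabbro: 3048 kg/m³ × 9.80665 m/s² × 1670 m = 4.992×10^7 Pa = 0.4992 kbar
eclogite: 3390 kg/m³ × 9.80665 m/s² × 19890 m = 6.612×10^8 Pa = 6.612 kbar
Total = 0.07615 + 0.07422 + 0.1053 + 0.4992 + 6.612 = 7.3672 kbar

7.37 kbar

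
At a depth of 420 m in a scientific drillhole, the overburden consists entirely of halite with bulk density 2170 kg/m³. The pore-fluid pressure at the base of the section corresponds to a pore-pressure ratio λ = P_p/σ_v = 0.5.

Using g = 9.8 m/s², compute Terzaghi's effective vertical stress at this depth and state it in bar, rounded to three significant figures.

Overburden (lithostatic) stress σ_v:
halite: 2170 kg/m³ × 9.8 m/s² × 420 m = 8.932×10^6 Pa = 8.932 MPa
Pore pressure P_p = λ·σ_v = 0.5 × 8.932 MPa = 4.466 MPa
Effective stress σ' = σ_v − P_p = 8.932 − 4.466 = 4.4659 MPa = 44.659 bar

44.7 bar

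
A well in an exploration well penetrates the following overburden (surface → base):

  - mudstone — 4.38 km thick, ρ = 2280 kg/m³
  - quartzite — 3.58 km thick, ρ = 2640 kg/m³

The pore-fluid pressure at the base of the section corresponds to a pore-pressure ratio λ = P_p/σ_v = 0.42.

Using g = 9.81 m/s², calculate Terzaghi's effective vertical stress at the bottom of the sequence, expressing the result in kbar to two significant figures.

1.1 kbar

Overburden (lithostatic) stress σ_v:
mudstone: 2280 kg/m³ × 9.81 m/s² × 4380 m = 9.797×10^7 Pa = 97.97 MPa
quartzite: 2640 kg/m³ × 9.81 m/s² × 3580 m = 9.272×10^7 Pa = 92.72 MPa
Total = 97.97 + 92.72 = 190.68 MPa
Pore pressure P_p = λ·σ_v = 0.42 × 190.7 MPa = 80.09 MPa
Effective stress σ' = σ_v − P_p = 190.7 − 80.09 = 110.60 MPa = 1.1060 kbar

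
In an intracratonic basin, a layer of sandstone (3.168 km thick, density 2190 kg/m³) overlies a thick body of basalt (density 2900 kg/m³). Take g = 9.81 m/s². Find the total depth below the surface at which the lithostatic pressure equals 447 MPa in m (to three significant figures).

Pressure at base of upper layers: 2190×9.81×3168 = 6.806×10^7 Pa = 68.06 MPa
Remaining pressure to be supplied by basalt: 4.470×10^8 − 6.806×10^7 = 3.789×10^8 Pa
Additional depth in basalt = 3.789×10^8 Pa / (2900 kg/m³ × 9.81 m/s²) = 13320 m
Total depth = 3168 m + 13320 m = 16488 m

16500 m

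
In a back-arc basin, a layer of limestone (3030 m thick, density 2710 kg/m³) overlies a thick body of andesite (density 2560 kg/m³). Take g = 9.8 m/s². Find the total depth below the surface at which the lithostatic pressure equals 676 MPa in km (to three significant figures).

Pressure at base of upper layers: 2710×9.8×3030 = 8.047×10^7 Pa = 80.47 MPa
Remaining pressure to be supplied by andesite: 6.760×10^8 − 8.047×10^7 = 5.955×10^8 Pa
Additional depth in andesite = 5.955×10^8 Pa / (2560 kg/m³ × 9.8 m/s²) = 23738 m
Total depth = 3030 m + 23738 m = 26768 m
= 26.768 km

26.8 km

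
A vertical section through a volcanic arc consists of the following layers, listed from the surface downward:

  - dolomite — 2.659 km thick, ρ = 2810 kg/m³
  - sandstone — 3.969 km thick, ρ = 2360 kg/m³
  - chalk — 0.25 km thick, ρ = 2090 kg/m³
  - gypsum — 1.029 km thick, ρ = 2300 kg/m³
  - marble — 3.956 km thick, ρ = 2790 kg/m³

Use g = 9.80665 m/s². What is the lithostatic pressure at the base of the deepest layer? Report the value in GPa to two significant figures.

dolomite: 2810 kg/m³ × 9.80665 m/s² × 2659 m = 7.327×10^7 Pa = 0.07327 GPa
sandstone: 2360 kg/m³ × 9.80665 m/s² × 3969 m = 9.186×10^7 Pa = 0.09186 GPa
chalk: 2090 kg/m³ × 9.80665 m/s² × 250 m = 5.124×10^6 Pa = 5.124×10^-3 GPa
gypsum: 2300 kg/m³ × 9.80665 m/s² × 1029 m = 2.321×10^7 Pa = 0.02321 GPa
marble: 2790 kg/m³ × 9.80665 m/s² × 3956 m = 1.082×10^8 Pa = 0.1082 GPa
Total = 0.07327 + 0.09186 + 5.124×10^-3 + 0.02321 + 0.1082 = 0.30170 GPa

0.30 GPa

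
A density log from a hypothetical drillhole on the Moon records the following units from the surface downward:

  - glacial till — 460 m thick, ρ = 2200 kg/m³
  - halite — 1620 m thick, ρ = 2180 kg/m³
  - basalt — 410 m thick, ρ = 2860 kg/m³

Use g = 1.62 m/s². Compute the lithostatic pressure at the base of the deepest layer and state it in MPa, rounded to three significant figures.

glacial till: 2200 kg/m³ × 1.62 m/s² × 460 m = 1.639×10^6 Pa = 1.639 MPa
halite: 2180 kg/m³ × 1.62 m/s² × 1620 m = 5.721×10^6 Pa = 5.721 MPa
basalt: 2860 kg/m³ × 1.62 m/s² × 410 m = 1.900×10^6 Pa = 1.900 MPa
Total = 1.639 + 5.721 + 1.900 = 9.2602 MPa

9.26 MPa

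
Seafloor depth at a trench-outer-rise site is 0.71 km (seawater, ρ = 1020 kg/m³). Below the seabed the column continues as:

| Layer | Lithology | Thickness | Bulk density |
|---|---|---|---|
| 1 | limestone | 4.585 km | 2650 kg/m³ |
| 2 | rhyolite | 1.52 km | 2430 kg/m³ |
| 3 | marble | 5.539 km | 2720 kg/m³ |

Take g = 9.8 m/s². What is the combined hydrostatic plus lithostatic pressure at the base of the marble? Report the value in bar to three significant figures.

3100 bar

seawater: 1020 kg/m³ × 9.8 m/s² × 710 m = 7.097×10^6 Pa = 70.97 bar
limestone: 2650 kg/m³ × 9.8 m/s² × 4585 m = 1.191×10^8 Pa = 1191 bar
rhyolite: 2430 kg/m³ × 9.8 m/s² × 1520 m = 3.620×10^7 Pa = 362.0 bar
marble: 2720 kg/m³ × 9.8 m/s² × 5539 m = 1.476×10^8 Pa = 1476 bar
Total = 70.97 + 1191 + 362.0 + 1476 = 3100.1 bar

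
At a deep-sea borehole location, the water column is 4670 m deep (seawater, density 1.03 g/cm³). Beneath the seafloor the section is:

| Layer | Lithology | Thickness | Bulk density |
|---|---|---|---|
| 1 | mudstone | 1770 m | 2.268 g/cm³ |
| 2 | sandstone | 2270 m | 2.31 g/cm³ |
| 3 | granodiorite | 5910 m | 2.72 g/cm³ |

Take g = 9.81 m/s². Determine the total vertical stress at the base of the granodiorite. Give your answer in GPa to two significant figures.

0.30 GPa

seawater: 1030 kg/m³ × 9.81 m/s² × 4670 m = 4.719×10^7 Pa = 0.04719 GPa
mudstone: 2268 kg/m³ × 9.81 m/s² × 1770 m = 3.938×10^7 Pa = 0.03938 GPa
sandstone: 2310 kg/m³ × 9.81 m/s² × 2270 m = 5.144×10^7 Pa = 0.05144 GPa
granodiorite: 2720 kg/m³ × 9.81 m/s² × 5910 m = 1.577×10^8 Pa = 0.1577 GPa
Total = 0.04719 + 0.03938 + 0.05144 + 0.1577 = 0.29571 GPa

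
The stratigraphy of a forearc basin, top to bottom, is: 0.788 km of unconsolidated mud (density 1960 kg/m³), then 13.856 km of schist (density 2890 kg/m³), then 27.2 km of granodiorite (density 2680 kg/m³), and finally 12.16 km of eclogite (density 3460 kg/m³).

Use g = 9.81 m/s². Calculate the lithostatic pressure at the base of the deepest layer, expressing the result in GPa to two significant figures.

unconsolidated mud: 1960 kg/m³ × 9.81 m/s² × 788 m = 1.515×10^7 Pa = 0.01515 GPa
schist: 2890 kg/m³ × 9.81 m/s² × 13856 m = 3.928×10^8 Pa = 0.3928 GPa
granodiorite: 2680 kg/m³ × 9.81 m/s² × 27200 m = 7.151×10^8 Pa = 0.7151 GPa
eclogite: 3460 kg/m³ × 9.81 m/s² × 12160 m = 4.127×10^8 Pa = 0.4127 GPa
Total = 0.01515 + 0.3928 + 0.7151 + 0.4127 = 1.5358 GPa

1.5 GPa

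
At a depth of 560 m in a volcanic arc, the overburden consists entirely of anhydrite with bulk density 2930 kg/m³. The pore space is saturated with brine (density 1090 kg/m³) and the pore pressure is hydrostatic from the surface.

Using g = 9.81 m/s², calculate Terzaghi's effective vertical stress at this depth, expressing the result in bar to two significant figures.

100 bar

Overburden (lithostatic) stress σ_v:
anhydrite: 2930 kg/m³ × 9.81 m/s² × 560 m = 1.610×10^7 Pa = 16.10 MPa
Pore pressure P_p = 1090 kg/m³ × 9.81 m/s² × 560 m = 5.988×10^6 Pa = 5.988 MPa
Effective stress σ' = σ_v − P_p = 16.10 − 5.988 = 10.108 MPa = 101.08 bar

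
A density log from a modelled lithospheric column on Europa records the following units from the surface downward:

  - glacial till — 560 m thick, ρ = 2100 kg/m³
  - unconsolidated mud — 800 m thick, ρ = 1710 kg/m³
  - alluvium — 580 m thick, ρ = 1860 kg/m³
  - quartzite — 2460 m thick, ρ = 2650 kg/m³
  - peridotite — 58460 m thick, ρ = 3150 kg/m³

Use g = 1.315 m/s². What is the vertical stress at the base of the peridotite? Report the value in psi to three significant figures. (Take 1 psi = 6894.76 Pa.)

glacial till: 2100 kg/m³ × 1.315 m/s² × 560 m = 1.546×10^6 Pa = 224.3 psi
unconsolidated mud: 1710 kg/m³ × 1.315 m/s² × 800 m = 1.799×10^6 Pa = 260.9 psi
alluvium: 1860 kg/m³ × 1.315 m/s² × 580 m = 1.419×10^6 Pa = 205.8 psi
quartzite: 2650 kg/m³ × 1.315 m/s² × 2460 m = 8.572×10^6 Pa = 1243 psi
peridotite: 3150 kg/m³ × 1.315 m/s² × 58460 m = 2.422×10^8 Pa = 35122 psi
Total = 224.3 + 260.9 + 205.8 + 1243 + 35122 = 37056 psi

37100 psi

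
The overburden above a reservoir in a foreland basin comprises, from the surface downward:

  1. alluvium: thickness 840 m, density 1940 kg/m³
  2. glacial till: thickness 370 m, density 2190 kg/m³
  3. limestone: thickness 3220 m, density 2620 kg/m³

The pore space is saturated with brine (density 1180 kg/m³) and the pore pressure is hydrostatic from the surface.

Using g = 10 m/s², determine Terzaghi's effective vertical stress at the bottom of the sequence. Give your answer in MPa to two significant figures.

Overburden (lithostatic) stress σ_v:
alluvium: 1940 kg/m³ × 10 m/s² × 840 m = 1.630×10^7 Pa = 16.30 MPa
glacial till: 2190 kg/m³ × 10 m/s² × 370 m = 8.103×10^6 Pa = 8.103 MPa
limestone: 2620 kg/m³ × 10 m/s² × 3220 m = 8.436×10^7 Pa = 84.36 MPa
Total = 16.30 + 8.103 + 84.36 = 108.76 MPa
Pore pressure P_p = 1180 kg/m³ × 10 m/s² × 4430 m = 5.227×10^7 Pa = 52.27 MPa
Effective stress σ' = σ_v − P_p = 108.8 − 52.27 = 56.489 MPa

56 MPa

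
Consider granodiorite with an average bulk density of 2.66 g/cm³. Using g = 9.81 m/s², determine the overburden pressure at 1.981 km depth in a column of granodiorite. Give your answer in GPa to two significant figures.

granodiorite: 2660 kg/m³ × 9.81 m/s² × 1981 m = 5.169×10^7 Pa = 0.05169 GPa

0.052 GPa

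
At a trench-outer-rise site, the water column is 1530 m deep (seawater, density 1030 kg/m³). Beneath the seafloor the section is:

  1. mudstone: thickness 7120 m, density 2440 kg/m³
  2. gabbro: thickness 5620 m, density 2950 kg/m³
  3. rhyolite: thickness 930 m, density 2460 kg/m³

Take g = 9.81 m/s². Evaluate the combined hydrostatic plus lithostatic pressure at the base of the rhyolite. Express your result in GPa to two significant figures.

seawater: 1030 kg/m³ × 9.81 m/s² × 1530 m = 1.546×10^7 Pa = 0.01546 GPa
mudstone: 2440 kg/m³ × 9.81 m/s² × 7120 m = 1.704×10^8 Pa = 0.1704 GPa
gabbro: 2950 kg/m³ × 9.81 m/s² × 5620 m = 1.626×10^8 Pa = 0.1626 GPa
rhyolite: 2460 kg/m³ × 9.81 m/s² × 930 m = 2.244×10^7 Pa = 0.02244 GPa
Total = 0.01546 + 0.1704 + 0.1626 + 0.02244 = 0.37097 GPa

0.37 GPa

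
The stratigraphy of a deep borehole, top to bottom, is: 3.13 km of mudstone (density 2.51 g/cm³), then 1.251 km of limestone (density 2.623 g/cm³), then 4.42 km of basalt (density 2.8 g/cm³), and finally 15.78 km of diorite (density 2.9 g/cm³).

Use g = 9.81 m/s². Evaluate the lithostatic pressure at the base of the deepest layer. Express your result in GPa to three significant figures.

0.680 GPa

mudstone: 2510 kg/m³ × 9.81 m/s² × 3130 m = 7.707×10^7 Pa = 0.07707 GPa
limestone: 2623 kg/m³ × 9.81 m/s² × 1251 m = 3.219×10^7 Pa = 0.03219 GPa
basalt: 2800 kg/m³ × 9.81 m/s² × 4420 m = 1.214×10^8 Pa = 0.1214 GPa
diorite: 2900 kg/m³ × 9.81 m/s² × 15780 m = 4.489×10^8 Pa = 0.4489 GPa
Total = 0.07707 + 0.03219 + 0.1214 + 0.4489 = 0.67959 GPa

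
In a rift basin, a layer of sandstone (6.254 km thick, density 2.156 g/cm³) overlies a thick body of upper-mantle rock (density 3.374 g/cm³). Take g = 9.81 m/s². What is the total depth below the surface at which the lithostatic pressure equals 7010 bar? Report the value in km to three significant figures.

23.4 km

Pressure at base of upper layers: 2156×9.81×6254 = 1.323×10^8 Pa = 1323 bar
Remaining pressure to be supplied by upper-mantle rock: 7.010×10^8 − 1.323×10^8 = 5.687×10^8 Pa
Additional depth in upper-mantle rock = 5.687×10^8 Pa / (3374 kg/m³ × 9.81 m/s²) = 17183 m
Total depth = 6254 m + 17183 m = 23437 m
= 23.437 km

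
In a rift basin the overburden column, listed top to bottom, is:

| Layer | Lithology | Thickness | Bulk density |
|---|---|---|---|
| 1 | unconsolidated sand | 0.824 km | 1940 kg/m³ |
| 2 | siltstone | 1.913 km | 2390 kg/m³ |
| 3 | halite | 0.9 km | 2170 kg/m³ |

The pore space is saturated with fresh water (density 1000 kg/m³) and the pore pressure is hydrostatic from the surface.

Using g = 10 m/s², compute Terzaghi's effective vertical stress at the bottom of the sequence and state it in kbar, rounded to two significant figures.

Overburden (lithostatic) stress σ_v:
unconsolidated sand: 1940 kg/m³ × 10 m/s² × 824 m = 1.599×10^7 Pa = 15.99 MPa
siltstone: 2390 kg/m³ × 10 m/s² × 1913 m = 4.572×10^7 Pa = 45.72 MPa
halite: 2170 kg/m³ × 10 m/s² × 900 m = 1.953×10^7 Pa = 19.53 MPa
Total = 15.99 + 45.72 + 19.53 = 81.236 MPa
Pore pressure P_p = 1000 kg/m³ × 10 m/s² × 3637 m = 3.637×10^7 Pa = 36.37 MPa
Effective stress σ' = σ_v − P_p = 81.24 − 36.37 = 44.866 MPa = 0.44866 kbar

0.45 kbar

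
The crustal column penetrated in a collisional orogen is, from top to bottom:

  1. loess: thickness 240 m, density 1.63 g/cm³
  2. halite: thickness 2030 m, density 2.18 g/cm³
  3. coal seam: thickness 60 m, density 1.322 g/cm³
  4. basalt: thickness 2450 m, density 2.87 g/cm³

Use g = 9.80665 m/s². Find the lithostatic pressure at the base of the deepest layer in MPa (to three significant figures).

loess: 1630 kg/m³ × 9.80665 m/s² × 240 m = 3.836×10^6 Pa = 3.836 MPa
halite: 2180 kg/m³ × 9.80665 m/s² × 2030 m = 4.340×10^7 Pa = 43.40 MPa
coal seam: 1322 kg/m³ × 9.80665 m/s² × 60 m = 7.779×10^5 Pa = 0.7779 MPa
basalt: 2870 kg/m³ × 9.80665 m/s² × 2450 m = 6.896×10^7 Pa = 68.96 MPa
Total = 3.836 + 43.40 + 0.7779 + 68.96 = 116.97 MPa

117 MPa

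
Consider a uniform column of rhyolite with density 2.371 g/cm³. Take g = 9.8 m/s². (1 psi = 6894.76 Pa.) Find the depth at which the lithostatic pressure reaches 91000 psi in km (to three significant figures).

h = P/(ρg) = 91000 psi / (2371 kg/m³ × 9.8 m/s²) = 6.274×10^8 Pa / 23236 Pa/m = 27002 m
= 27.002 km

27.0 km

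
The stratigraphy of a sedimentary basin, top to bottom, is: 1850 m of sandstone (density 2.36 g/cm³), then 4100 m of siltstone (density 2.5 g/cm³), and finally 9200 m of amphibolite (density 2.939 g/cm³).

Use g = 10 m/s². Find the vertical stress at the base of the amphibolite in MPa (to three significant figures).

417 MPa

sandstone: 2360 kg/m³ × 10 m/s² × 1850 m = 4.366×10^7 Pa = 43.66 MPa
siltstone: 2500 kg/m³ × 10 m/s² × 4100 m = 1.025×10^8 Pa = 102.5 MPa
amphibolite: 2939 kg/m³ × 10 m/s² × 9200 m = 2.704×10^8 Pa = 270.4 MPa
Total = 43.66 + 102.5 + 270.4 = 416.55 MPa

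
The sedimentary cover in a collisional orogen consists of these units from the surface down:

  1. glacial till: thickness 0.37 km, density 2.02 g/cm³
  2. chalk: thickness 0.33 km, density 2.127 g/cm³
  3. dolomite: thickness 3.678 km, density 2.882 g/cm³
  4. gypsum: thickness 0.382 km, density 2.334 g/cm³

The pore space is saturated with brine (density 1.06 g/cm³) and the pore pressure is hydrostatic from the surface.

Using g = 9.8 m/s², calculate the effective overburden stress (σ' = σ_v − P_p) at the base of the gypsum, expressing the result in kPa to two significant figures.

77000 kPa

Overburden (lithostatic) stress σ_v:
glacial till: 2020 kg/m³ × 9.8 m/s² × 370 m = 7.325×10^6 Pa = 7.325 MPa
chalk: 2127 kg/m³ × 9.8 m/s² × 330 m = 6.879×10^6 Pa = 6.879 MPa
dolomite: 2882 kg/m³ × 9.8 m/s² × 3678 m = 1.039×10^8 Pa = 103.9 MPa
gypsum: 2334 kg/m³ × 9.8 m/s² × 382 m = 8.738×10^6 Pa = 8.738 MPa
Total = 7.325 + 6.879 + 103.9 + 8.738 = 126.82 MPa
Pore pressure P_p = 1060 kg/m³ × 9.8 m/s² × 4760 m = 4.945×10^7 Pa = 49.45 MPa
Effective stress σ' = σ_v − P_p = 126.8 − 49.45 = 77.374 MPa = 77374 kPa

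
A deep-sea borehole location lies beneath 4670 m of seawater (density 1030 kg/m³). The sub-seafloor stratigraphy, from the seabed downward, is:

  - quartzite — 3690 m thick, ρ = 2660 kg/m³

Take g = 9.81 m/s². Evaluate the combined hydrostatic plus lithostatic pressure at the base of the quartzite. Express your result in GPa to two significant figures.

0.14 GPa

seawater: 1030 kg/m³ × 9.81 m/s² × 4670 m = 4.719×10^7 Pa = 0.04719 GPa
quartzite: 2660 kg/m³ × 9.81 m/s² × 3690 m = 9.629×10^7 Pa = 0.09629 GPa
Total = 0.04719 + 0.09629 = 0.14348 GPa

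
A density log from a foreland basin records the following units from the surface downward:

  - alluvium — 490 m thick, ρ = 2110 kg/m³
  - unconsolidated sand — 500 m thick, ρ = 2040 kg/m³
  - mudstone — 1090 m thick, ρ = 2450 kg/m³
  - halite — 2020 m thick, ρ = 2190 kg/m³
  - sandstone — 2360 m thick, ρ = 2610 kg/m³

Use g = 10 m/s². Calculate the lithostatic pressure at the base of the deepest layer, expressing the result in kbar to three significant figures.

alluvium: 2110 kg/m³ × 10 m/s² × 490 m = 1.034×10^7 Pa = 0.1034 kbar
unconsolidated sand: 2040 kg/m³ × 10 m/s² × 500 m = 1.020×10^7 Pa = 0.1020 kbar
mudstone: 2450 kg/m³ × 10 m/s² × 1090 m = 2.671×10^7 Pa = 0.2671 kbar
halite: 2190 kg/m³ × 10 m/s² × 2020 m = 4.424×10^7 Pa = 0.4424 kbar
sandstone: 2610 kg/m³ × 10 m/s² × 2360 m = 6.160×10^7 Pa = 0.6160 kbar
Total = 0.1034 + 0.1020 + 0.2671 + 0.4424 + 0.6160 = 1.5308 kbar

1.53 kbar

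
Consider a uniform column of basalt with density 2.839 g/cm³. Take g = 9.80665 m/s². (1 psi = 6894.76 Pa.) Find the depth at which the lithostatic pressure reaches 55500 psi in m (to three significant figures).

h = P/(ρg) = 55500 psi / (2839 kg/m³ × 9.80665 m/s²) = 3.827×10^8 Pa / 27841 Pa/m = 13744 m

13700 m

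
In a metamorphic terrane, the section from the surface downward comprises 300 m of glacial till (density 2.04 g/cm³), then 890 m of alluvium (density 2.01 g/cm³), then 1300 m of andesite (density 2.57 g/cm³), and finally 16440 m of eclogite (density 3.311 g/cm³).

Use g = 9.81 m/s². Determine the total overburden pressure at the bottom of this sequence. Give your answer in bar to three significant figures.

glacial till: 2040 kg/m³ × 9.81 m/s² × 300 m = 6.004×10^6 Pa = 60.04 bar
alluvium: 2010 kg/m³ × 9.81 m/s² × 890 m = 1.755×10^7 Pa = 175.5 bar
andesite: 2570 kg/m³ × 9.81 m/s² × 1300 m = 3.278×10^7 Pa = 327.8 bar
eclogite: 3311 kg/m³ × 9.81 m/s² × 16440 m = 5.340×10^8 Pa = 5340 bar
Total = 60.04 + 175.5 + 327.8 + 5340 = 5903.1 bar

5900 bar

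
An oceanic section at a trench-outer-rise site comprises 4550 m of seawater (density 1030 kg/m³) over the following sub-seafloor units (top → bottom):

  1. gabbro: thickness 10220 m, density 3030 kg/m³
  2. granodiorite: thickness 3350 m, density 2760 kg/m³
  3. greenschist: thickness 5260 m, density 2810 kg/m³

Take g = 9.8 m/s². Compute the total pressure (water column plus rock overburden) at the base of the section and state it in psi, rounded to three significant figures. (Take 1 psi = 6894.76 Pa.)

seawater: 1030 kg/m³ × 9.8 m/s² × 4550 m = 4.593×10^7 Pa = 6661 psi
gabbro: 3030 kg/m³ × 9.8 m/s² × 10220 m = 3.035×10^8 Pa = 44015 psi
granodiorite: 2760 kg/m³ × 9.8 m/s² × 3350 m = 9.061×10^7 Pa = 13142 psi
greenschist: 2810 kg/m³ × 9.8 m/s² × 5260 m = 1.448×10^8 Pa = 21009 psi
Total = 6661 + 44015 + 13142 + 21009 = 84827 psi

84800 psi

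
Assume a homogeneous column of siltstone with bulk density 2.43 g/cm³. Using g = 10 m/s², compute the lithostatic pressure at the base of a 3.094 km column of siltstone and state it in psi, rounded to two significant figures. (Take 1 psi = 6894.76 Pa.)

siltstone: 2430 kg/m³ × 10 m/s² × 3094 m = 7.518×10^7 Pa = 10905 psi

11000 psi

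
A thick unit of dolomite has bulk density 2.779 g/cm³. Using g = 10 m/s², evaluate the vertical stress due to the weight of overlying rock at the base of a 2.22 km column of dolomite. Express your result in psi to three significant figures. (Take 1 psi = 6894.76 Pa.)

8950 psi

dolomite: 2779 kg/m³ × 10 m/s² × 2220 m = 6.169×10^7 Pa = 8948 psi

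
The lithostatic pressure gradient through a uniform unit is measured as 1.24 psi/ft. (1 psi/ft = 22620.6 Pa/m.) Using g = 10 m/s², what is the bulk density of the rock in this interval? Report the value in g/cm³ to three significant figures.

ρ = (dP/dz)/g = 1.24 psi/ft / 10 m/s² = 28050 Pa/m / 10 m/s² = 2805.0 kg/m³
= 2.805 g/cm³

2.80 g/cm³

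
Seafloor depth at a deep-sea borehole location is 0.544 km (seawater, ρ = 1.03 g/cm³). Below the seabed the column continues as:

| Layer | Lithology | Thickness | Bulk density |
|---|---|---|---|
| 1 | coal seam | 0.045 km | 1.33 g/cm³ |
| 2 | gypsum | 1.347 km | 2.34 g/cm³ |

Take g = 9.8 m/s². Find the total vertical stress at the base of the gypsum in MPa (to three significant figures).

seawater: 1030 kg/m³ × 9.8 m/s² × 544 m = 5.491×10^6 Pa = 5.491 MPa
coal seam: 1330 kg/m³ × 9.8 m/s² × 45 m = 5.865×10^5 Pa = 0.5865 MPa
gypsum: 2340 kg/m³ × 9.8 m/s² × 1347 m = 3.089×10^7 Pa = 30.89 MPa
Total = 5.491 + 0.5865 + 30.89 = 36.967 MPa

37.0 MPa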